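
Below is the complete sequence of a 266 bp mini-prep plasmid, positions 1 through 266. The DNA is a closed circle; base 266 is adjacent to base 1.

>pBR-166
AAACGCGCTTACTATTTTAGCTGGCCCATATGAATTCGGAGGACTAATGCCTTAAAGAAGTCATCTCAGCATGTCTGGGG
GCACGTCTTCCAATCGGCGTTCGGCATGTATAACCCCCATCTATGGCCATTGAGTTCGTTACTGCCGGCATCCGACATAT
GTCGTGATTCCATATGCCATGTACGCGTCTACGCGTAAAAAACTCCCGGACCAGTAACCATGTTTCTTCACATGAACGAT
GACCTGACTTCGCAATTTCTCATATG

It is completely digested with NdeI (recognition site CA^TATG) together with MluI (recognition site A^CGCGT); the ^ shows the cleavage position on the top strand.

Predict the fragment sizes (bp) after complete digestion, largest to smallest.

NdeI sites (CATATG) start at positions 27, 156, 171, 261.
NdeI cuts after base 2 of each site, so after positions 28, 157, 172, 262.
MluI sites (ACGCGT) start at positions 183, 191.
MluI cuts after the first base of each site, so after positions 183, 191.
Combined cut positions: 28, 157, 172, 183, 191, 262.
Circular molecule, 6 cuts → 6 fragments:
  29–157 → 129 bp
  158–172 → 15 bp
  173–183 → 11 bp
  184–191 → 8 bp
  192–262 → 71 bp
  263–266 then 1–28 → 4 + 28 = 32 bp
Sorted largest to smallest: 129, 71, 32, 15, 11, 8 bp.

129, 71, 32, 15, 11, 8 bp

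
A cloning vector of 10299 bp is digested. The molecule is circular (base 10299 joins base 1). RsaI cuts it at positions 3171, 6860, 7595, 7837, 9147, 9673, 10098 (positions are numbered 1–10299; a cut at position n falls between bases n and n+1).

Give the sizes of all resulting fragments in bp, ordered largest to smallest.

Circular molecule, 7 cuts → 7 fragments:
  6860 − 3171 = 3689 bp
  7595 − 6860 = 735 bp
  7837 − 7595 = 242 bp
  9147 − 7837 = 1310 bp
  9673 − 9147 = 526 bp
  10098 − 9673 = 425 bp
  wrap: 10299 − 10098 + 3171 = 3372 bp
Sorted largest to smallest: 3689, 3372, 1310, 735, 526, 425, 242 bp.

3689, 3372, 1310, 735, 526, 425, 242 bp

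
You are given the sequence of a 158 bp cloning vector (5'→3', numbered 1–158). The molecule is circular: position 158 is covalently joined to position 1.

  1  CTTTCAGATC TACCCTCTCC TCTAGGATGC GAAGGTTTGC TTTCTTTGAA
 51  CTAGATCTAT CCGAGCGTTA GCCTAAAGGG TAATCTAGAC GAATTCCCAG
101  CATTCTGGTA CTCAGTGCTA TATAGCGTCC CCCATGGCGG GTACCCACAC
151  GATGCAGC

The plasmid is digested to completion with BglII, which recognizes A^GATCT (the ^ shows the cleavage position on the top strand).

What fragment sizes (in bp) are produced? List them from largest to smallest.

BglII sites (AGATCT) start at positions 6, 53.
BglII cuts after the first base of each site, so after positions 6, 53.
Circular molecule, 2 cuts → 2 fragments:
  7–53 → 47 bp
  54–158 then 1–6 → 105 + 6 = 111 bp
Sorted largest to smallest: 111, 47 bp.

111, 47 bp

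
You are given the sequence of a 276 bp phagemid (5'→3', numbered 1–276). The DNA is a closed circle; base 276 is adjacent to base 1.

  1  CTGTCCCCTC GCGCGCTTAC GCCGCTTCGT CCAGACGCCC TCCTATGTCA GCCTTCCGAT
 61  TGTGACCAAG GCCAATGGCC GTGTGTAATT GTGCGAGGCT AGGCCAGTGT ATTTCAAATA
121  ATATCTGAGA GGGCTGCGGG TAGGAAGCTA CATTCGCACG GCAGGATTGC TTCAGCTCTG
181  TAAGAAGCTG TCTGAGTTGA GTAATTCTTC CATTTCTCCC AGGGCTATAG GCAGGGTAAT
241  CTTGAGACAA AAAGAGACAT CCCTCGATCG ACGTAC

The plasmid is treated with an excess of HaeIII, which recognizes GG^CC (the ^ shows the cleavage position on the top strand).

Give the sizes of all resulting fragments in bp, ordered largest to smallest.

244, 25, 7 bp

HaeIII sites (GGCC) start at positions 70, 77, 102.
HaeIII cuts after base 2 of each site, so after positions 71, 78, 103.
Circular molecule, 3 cuts → 3 fragments:
  72–78 → 7 bp
  79–103 → 25 bp
  104–276 then 1–71 → 173 + 71 = 244 bp
Sorted largest to smallest: 244, 25, 7 bp.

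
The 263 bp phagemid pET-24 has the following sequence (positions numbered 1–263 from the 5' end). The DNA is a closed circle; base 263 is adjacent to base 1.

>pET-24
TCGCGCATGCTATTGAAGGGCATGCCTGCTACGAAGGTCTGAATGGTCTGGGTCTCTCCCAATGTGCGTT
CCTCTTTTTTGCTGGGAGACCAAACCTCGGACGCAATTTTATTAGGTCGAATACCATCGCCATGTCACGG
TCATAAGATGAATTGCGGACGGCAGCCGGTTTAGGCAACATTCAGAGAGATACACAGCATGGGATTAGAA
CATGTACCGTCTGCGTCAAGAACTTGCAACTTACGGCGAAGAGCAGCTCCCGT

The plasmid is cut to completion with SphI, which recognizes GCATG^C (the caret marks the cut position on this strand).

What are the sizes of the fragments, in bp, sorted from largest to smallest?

248, 15 bp

SphI sites (GCATGC) start at positions 5, 20.
SphI cuts after base 5 of each site (before the last base), so after positions 9, 24.
Circular molecule, 2 cuts → 2 fragments:
  10–24 → 15 bp
  25–263 then 1–9 → 239 + 9 = 248 bp
Sorted largest to smallest: 248, 15 bp.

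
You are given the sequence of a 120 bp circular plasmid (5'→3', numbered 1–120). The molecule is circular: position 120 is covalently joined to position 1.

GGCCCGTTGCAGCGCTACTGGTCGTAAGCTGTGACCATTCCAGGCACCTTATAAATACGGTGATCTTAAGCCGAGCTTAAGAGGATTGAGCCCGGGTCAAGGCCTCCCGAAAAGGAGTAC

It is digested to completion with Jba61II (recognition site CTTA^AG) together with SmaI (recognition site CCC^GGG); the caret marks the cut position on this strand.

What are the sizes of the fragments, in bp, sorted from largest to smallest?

Jba61II sites (CTTAAG) start at positions 65, 76.
Jba61II cuts after base 4 of each site, so after positions 68, 79.
The SmaI site (CCCGGG) starts at position 91.
SmaI cuts after base 3 of each site, so after position 93.
Combined cut positions: 68, 79, 93.
Circular molecule, 3 cuts → 3 fragments:
  69–79 → 11 bp
  80–93 → 14 bp
  94–120 then 1–68 → 27 + 68 = 95 bp
Sorted largest to smallest: 95, 14, 11 bp.

95, 14, 11 bp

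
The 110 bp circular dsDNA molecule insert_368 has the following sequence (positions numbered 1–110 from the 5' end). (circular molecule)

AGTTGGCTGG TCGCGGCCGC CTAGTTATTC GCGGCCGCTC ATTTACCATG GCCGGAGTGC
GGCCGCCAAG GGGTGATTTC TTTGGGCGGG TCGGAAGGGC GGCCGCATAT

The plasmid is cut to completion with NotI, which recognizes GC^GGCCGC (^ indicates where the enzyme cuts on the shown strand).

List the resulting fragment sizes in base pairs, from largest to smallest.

NotI sites (GCGGCCGC) start at positions 13, 31, 59, 99.
NotI cuts after base 2 of each site, so after positions 14, 32, 60, 100.
Circular molecule, 4 cuts → 4 fragments:
  15–32 → 18 bp
  33–60 → 28 bp
  61–100 → 40 bp
  101–110 then 1–14 → 10 + 14 = 24 bp
Sorted largest to smallest: 40, 28, 24, 18 bp.

40, 28, 24, 18 bp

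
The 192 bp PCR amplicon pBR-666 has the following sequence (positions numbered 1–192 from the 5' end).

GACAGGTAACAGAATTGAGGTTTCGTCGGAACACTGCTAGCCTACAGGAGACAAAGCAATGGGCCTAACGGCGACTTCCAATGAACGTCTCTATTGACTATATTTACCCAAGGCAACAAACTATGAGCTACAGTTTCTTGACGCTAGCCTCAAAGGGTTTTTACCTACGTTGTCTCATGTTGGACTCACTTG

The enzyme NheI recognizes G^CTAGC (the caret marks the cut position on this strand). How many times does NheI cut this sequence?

2

GCTAGC occurs starting at positions 36, 143.
NheI cuts at 2 sites.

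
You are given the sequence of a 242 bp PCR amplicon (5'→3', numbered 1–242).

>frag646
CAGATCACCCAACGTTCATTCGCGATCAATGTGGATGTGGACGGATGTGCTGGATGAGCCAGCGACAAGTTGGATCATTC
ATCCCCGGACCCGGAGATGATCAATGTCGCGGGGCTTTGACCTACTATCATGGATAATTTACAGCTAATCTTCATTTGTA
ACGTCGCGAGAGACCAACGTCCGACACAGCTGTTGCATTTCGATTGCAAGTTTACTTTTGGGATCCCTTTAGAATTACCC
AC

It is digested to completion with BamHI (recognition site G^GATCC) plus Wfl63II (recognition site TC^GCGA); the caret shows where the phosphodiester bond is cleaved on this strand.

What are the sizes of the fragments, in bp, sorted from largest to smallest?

144, 56, 21, 21 bp

The BamHI site (GGATCC) starts at position 221.
BamHI cuts after the first base of each site, so after position 221.
Wfl63II sites (TCGCGA) start at positions 20, 164.
Wfl63II cuts after base 2 of each site, so after positions 21, 165.
Combined cut positions: 21, 165, 221.
Linear molecule, 3 cuts → 4 fragments:
  1–21 → 21 bp
  22–165 → 144 bp
  166–221 → 56 bp
  222–242 → 21 bp
Sorted largest to smallest: 144, 56, 21, 21 bp.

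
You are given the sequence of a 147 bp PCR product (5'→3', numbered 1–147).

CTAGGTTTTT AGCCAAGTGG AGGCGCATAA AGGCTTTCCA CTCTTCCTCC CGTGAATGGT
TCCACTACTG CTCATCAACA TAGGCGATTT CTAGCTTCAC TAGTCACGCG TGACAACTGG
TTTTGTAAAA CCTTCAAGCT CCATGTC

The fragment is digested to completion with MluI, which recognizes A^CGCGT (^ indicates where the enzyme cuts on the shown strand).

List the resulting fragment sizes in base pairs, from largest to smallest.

The MluI site (ACGCGT) starts at position 106.
MluI cuts after the first base of each site, so after position 106.
Linear molecule, 1 cut → 2 fragments:
  1–106 → 106 bp
  107–147 → 41 bp
Sorted largest to smallest: 106, 41 bp.

106, 41 bp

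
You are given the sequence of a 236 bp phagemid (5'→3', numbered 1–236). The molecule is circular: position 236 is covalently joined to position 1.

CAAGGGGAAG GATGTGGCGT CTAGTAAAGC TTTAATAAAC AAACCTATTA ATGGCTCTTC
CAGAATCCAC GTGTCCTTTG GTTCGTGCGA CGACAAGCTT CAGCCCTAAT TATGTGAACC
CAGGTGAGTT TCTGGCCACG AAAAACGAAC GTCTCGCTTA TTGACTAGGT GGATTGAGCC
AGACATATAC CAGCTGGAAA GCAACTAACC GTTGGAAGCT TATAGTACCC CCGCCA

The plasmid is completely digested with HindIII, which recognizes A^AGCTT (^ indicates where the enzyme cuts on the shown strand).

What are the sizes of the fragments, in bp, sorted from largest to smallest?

HindIII sites (AAGCTT) start at positions 27, 95, 216.
HindIII cuts after the first base of each site, so after positions 27, 95, 216.
Circular molecule, 3 cuts → 3 fragments:
  28–95 → 68 bp
  96–216 → 121 bp
  217–236 then 1–27 → 20 + 27 = 47 bp
Sorted largest to smallest: 121, 68, 47 bp.

121, 68, 47 bp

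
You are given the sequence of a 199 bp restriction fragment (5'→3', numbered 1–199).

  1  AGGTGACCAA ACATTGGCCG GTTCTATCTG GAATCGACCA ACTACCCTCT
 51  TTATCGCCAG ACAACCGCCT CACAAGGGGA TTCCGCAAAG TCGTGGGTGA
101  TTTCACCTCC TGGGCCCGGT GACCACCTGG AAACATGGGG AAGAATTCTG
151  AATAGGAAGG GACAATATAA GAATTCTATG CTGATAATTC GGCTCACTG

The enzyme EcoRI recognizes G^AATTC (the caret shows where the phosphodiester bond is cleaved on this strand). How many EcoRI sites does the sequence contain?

2

GAATTC occurs starting at positions 143, 171.
EcoRI cuts at 2 sites.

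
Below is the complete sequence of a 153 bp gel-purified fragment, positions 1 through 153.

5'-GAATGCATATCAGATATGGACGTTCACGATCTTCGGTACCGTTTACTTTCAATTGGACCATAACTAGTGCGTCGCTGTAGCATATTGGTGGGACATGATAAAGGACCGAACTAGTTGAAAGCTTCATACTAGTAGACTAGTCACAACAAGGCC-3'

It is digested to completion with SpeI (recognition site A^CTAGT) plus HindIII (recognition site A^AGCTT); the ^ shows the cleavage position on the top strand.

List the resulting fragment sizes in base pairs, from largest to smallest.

63, 47, 17, 9, 9, 8 bp

SpeI sites (ACTAGT) start at positions 63, 110, 128, 136.
SpeI cuts after the first base of each site, so after positions 63, 110, 128, 136.
The HindIII site (AAGCTT) starts at position 119.
HindIII cuts after the first base of each site, so after position 119.
Combined cut positions: 63, 110, 119, 128, 136.
Linear molecule, 5 cuts → 6 fragments:
  1–63 → 63 bp
  64–110 → 47 bp
  111–119 → 9 bp
  120–128 → 9 bp
  129–136 → 8 bp
  137–153 → 17 bp
Sorted largest to smallest: 63, 47, 17, 9, 9, 8 bp.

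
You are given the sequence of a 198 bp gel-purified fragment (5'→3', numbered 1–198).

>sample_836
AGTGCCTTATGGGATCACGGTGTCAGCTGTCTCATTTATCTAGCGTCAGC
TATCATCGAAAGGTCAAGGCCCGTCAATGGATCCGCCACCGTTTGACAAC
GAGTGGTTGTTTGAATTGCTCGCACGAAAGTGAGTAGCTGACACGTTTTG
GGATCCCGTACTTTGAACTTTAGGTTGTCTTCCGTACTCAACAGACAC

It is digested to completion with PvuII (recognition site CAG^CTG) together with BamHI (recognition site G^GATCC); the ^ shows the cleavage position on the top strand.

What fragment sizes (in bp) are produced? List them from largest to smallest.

72, 53, 47, 26 bp

The PvuII site (CAGCTG) starts at position 24.
PvuII cuts after base 3 of each site, so after position 26.
BamHI sites (GGATCC) start at positions 79, 151.
BamHI cuts after the first base of each site, so after positions 79, 151.
Combined cut positions: 26, 79, 151.
Linear molecule, 3 cuts → 4 fragments:
  1–26 → 26 bp
  27–79 → 53 bp
  80–151 → 72 bp
  152–198 → 47 bp
Sorted largest to smallest: 72, 53, 47, 26 bp.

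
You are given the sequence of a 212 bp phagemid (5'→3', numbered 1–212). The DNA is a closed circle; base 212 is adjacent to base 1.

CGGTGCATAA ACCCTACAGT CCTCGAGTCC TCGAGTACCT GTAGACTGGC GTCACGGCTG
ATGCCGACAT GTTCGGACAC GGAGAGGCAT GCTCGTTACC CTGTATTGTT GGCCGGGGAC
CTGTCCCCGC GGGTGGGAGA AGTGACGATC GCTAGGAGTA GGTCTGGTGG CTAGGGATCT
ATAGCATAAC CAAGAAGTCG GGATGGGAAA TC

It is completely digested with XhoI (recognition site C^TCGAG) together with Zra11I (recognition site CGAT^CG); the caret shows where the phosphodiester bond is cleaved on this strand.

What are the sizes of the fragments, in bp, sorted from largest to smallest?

119, 85, 8 bp

XhoI sites (CTCGAG) start at positions 22, 30.
XhoI cuts after the first base of each site, so after positions 22, 30.
The Zra11I site (CGATCG) starts at position 146.
Zra11I cuts after base 4 of each site, so after position 149.
Combined cut positions: 22, 30, 149.
Circular molecule, 3 cuts → 3 fragments:
  23–30 → 8 bp
  31–149 → 119 bp
  150–212 then 1–22 → 63 + 22 = 85 bp
Sorted largest to smallest: 119, 85, 8 bp.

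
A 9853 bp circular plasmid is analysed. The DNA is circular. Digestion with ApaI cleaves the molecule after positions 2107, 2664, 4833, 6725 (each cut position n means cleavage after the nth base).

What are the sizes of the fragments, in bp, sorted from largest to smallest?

5235, 2169, 1892, 557 bp

Circular molecule, 4 cuts → 4 fragments:
  2664 − 2107 = 557 bp
  4833 − 2664 = 2169 bp
  6725 − 4833 = 1892 bp
  wrap: 9853 − 6725 + 2107 = 5235 bp
Sorted largest to smallest: 5235, 2169, 1892, 557 bp.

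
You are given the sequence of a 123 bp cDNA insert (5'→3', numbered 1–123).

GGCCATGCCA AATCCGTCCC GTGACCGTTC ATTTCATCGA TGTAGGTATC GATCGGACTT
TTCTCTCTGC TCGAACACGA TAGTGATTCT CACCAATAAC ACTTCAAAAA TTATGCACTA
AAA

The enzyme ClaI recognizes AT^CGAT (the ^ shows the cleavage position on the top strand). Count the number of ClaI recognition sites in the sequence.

ATCGAT occurs starting at positions 36, 48.
ClaI cuts at 2 sites.

2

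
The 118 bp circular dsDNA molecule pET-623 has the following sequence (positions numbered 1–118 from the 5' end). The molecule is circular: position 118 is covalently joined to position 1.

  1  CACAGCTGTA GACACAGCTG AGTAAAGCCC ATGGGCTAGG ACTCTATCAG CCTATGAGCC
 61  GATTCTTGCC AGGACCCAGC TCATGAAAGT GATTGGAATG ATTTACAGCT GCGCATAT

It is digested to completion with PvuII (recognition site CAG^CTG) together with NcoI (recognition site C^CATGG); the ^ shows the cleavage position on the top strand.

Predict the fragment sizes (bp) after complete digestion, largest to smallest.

79, 15, 12, 12 bp

PvuII sites (CAGCTG) start at positions 3, 15, 106.
PvuII cuts after base 3 of each site, so after positions 5, 17, 108.
The NcoI site (CCATGG) starts at position 29.
NcoI cuts after the first base of each site, so after position 29.
Combined cut positions: 5, 17, 29, 108.
Circular molecule, 4 cuts → 4 fragments:
  6–17 → 12 bp
  18–29 → 12 bp
  30–108 → 79 bp
  109–118 then 1–5 → 10 + 5 = 15 bp
Sorted largest to smallest: 79, 15, 12, 12 bp.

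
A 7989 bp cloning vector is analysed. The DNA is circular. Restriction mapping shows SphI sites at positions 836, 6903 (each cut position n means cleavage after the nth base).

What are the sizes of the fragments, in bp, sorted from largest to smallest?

Circular molecule, 2 cuts → 2 fragments:
  6903 − 836 = 6067 bp
  wrap: 7989 − 6903 + 836 = 1922 bp
Sorted largest to smallest: 6067, 1922 bp.

6067, 1922 bp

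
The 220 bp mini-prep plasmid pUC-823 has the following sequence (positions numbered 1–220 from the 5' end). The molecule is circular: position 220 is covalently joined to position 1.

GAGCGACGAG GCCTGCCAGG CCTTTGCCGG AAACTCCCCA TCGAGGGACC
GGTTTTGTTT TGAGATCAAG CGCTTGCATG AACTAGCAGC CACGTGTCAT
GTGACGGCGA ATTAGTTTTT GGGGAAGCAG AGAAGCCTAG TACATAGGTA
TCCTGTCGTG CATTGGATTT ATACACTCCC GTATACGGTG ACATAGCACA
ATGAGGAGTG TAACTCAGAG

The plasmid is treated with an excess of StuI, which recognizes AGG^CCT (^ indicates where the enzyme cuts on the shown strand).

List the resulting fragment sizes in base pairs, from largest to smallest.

StuI sites (AGGCCT) start at positions 9, 18.
StuI cuts after base 3 of each site, so after positions 11, 20.
Circular molecule, 2 cuts → 2 fragments:
  12–20 → 9 bp
  21–220 then 1–11 → 200 + 11 = 211 bp
Sorted largest to smallest: 211, 9 bp.

211, 9 bp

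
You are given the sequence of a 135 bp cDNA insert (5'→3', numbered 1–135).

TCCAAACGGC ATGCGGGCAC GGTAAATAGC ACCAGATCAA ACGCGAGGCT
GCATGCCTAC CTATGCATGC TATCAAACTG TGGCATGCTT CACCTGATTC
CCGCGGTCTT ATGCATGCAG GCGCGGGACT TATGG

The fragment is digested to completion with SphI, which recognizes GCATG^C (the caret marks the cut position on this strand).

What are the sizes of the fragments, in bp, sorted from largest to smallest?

42, 30, 18, 18, 14, 13 bp

SphI sites (GCATGC) start at positions 9, 51, 65, 83, 113.
SphI cuts after base 5 of each site (before the last base), so after positions 13, 55, 69, 87, 117.
Linear molecule, 5 cuts → 6 fragments:
  1–13 → 13 bp
  14–55 → 42 bp
  56–69 → 14 bp
  70–87 → 18 bp
  88–117 → 30 bp
  118–135 → 18 bp
Sorted largest to smallest: 42, 30, 18, 18, 14, 13 bp.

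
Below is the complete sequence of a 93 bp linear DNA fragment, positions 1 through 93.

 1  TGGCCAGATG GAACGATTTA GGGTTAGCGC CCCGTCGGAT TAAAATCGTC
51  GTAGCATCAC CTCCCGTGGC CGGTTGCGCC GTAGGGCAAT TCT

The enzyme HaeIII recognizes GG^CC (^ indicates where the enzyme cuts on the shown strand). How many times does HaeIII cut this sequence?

2

GGCC occurs starting at positions 2, 68.
HaeIII cuts at 2 sites.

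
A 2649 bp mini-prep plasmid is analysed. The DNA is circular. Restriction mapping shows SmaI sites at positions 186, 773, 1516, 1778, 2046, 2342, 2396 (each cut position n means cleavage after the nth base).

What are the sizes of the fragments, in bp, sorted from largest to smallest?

743, 587, 439, 296, 268, 262, 54 bp

Circular molecule, 7 cuts → 7 fragments:
  773 − 186 = 587 bp
  1516 − 773 = 743 bp
  1778 − 1516 = 262 bp
  2046 − 1778 = 268 bp
  2342 − 2046 = 296 bp
  2396 − 2342 = 54 bp
  wrap: 2649 − 2396 + 186 = 439 bp
Sorted largest to smallest: 743, 587, 439, 296, 268, 262, 54 bp.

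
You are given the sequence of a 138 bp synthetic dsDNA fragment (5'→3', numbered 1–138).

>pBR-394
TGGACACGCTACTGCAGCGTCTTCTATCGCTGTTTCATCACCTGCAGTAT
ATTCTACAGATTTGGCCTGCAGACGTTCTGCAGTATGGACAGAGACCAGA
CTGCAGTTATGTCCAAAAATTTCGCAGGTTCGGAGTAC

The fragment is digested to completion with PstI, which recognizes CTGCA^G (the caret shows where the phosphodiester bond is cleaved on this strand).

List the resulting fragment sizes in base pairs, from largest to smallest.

PstI sites (CTGCAG) start at positions 12, 42, 67, 78, 101.
PstI cuts after base 5 of each site (before the last base), so after positions 16, 46, 71, 82, 105.
Linear molecule, 5 cuts → 6 fragments:
  1–16 → 16 bp
  17–46 → 30 bp
  47–71 → 25 bp
  72–82 → 11 bp
  83–105 → 23 bp
  106–138 → 33 bp
Sorted largest to smallest: 33, 30, 25, 23, 16, 11 bp.

33, 30, 25, 23, 16, 11 bp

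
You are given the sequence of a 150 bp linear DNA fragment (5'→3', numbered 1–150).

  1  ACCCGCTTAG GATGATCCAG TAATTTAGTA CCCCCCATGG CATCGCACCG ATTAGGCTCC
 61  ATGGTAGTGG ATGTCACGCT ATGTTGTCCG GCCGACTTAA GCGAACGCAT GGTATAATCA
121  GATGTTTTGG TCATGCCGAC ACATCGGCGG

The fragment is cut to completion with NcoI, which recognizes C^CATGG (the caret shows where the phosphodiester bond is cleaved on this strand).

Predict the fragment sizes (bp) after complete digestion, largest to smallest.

91, 35, 24 bp

NcoI sites (CCATGG) start at positions 35, 59.
NcoI cuts after the first base of each site, so after positions 35, 59.
Linear molecule, 2 cuts → 3 fragments:
  1–35 → 35 bp
  36–59 → 24 bp
  60–150 → 91 bp
Sorted largest to smallest: 91, 35, 24 bp.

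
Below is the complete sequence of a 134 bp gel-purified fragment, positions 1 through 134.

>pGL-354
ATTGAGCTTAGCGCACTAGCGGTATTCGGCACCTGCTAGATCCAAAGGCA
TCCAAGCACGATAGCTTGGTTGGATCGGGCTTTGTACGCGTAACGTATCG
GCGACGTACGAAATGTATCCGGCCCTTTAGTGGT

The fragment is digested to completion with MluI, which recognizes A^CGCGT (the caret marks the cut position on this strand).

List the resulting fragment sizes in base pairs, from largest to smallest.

86, 48 bp

The MluI site (ACGCGT) starts at position 86.
MluI cuts after the first base of each site, so after position 86.
Linear molecule, 1 cut → 2 fragments:
  1–86 → 86 bp
  87–134 → 48 bp
Sorted largest to smallest: 86, 48 bp.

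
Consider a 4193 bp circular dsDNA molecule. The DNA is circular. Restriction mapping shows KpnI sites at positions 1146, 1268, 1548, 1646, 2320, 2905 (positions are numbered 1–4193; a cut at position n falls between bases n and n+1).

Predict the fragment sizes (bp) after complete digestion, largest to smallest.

2434, 674, 585, 280, 122, 98 bp

Circular molecule, 6 cuts → 6 fragments:
  1268 − 1146 = 122 bp
  1548 − 1268 = 280 bp
  1646 − 1548 = 98 bp
  2320 − 1646 = 674 bp
  2905 − 2320 = 585 bp
  wrap: 4193 − 2905 + 1146 = 2434 bp
Sorted largest to smallest: 2434, 674, 585, 280, 122, 98 bp.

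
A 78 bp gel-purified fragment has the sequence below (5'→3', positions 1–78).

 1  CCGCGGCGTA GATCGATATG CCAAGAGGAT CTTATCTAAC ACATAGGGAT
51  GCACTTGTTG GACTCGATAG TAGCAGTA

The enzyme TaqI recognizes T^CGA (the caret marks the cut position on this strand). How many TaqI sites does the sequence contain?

2

TCGA occurs starting at positions 13, 64.
TaqI cuts at 2 sites.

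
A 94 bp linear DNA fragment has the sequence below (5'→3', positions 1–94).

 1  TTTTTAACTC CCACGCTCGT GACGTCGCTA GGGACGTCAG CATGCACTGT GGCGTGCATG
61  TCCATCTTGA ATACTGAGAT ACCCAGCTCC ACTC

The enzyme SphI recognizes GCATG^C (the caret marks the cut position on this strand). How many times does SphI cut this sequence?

1

GCATGC occurs starting at position 40.
SphI cuts at 1 site.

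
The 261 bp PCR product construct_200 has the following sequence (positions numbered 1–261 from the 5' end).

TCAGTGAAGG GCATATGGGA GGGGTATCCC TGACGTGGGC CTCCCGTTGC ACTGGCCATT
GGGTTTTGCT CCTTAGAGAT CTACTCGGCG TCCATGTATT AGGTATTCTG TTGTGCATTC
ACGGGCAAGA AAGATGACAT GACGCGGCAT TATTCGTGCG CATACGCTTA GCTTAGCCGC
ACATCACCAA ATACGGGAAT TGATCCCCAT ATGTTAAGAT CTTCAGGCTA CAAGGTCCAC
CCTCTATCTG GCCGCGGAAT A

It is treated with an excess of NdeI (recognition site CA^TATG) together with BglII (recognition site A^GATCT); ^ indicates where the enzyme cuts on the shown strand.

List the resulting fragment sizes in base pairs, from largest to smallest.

132, 64, 44, 13, 8 bp

NdeI sites (CATATG) start at positions 12, 208.
NdeI cuts after base 2 of each site, so after positions 13, 209.
BglII sites (AGATCT) start at positions 77, 217.
BglII cuts after the first base of each site, so after positions 77, 217.
Combined cut positions: 13, 77, 209, 217.
Linear molecule, 4 cuts → 5 fragments:
  1–13 → 13 bp
  14–77 → 64 bp
  78–209 → 132 bp
  210–217 → 8 bp
  218–261 → 44 bp
Sorted largest to smallest: 132, 64, 44, 13, 8 bp.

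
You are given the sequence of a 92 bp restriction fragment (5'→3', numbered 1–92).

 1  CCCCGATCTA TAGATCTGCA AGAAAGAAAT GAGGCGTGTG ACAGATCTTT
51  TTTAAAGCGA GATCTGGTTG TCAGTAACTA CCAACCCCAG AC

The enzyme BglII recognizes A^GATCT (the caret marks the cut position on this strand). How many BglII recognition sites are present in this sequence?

3

AGATCT occurs starting at positions 12, 43, 60.
BglII cuts at 3 sites.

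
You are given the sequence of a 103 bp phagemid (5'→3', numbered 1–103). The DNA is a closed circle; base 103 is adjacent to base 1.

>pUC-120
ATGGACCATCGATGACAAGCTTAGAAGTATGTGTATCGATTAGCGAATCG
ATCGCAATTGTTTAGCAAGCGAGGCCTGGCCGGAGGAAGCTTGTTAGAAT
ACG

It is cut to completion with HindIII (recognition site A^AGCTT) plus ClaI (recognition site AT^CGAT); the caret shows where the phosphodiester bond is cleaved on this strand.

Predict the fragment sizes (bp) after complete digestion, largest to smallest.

39, 25, 19, 12, 8 bp

HindIII sites (AAGCTT) start at positions 17, 87.
HindIII cuts after the first base of each site, so after positions 17, 87.
ClaI sites (ATCGAT) start at positions 8, 35, 47.
ClaI cuts after base 2 of each site, so after positions 9, 36, 48.
Combined cut positions: 9, 17, 36, 48, 87.
Circular molecule, 5 cuts → 5 fragments:
  10–17 → 8 bp
  18–36 → 19 bp
  37–48 → 12 bp
  49–87 → 39 bp
  88–103 then 1–9 → 16 + 9 = 25 bp
Sorted largest to smallest: 39, 25, 19, 12, 8 bp.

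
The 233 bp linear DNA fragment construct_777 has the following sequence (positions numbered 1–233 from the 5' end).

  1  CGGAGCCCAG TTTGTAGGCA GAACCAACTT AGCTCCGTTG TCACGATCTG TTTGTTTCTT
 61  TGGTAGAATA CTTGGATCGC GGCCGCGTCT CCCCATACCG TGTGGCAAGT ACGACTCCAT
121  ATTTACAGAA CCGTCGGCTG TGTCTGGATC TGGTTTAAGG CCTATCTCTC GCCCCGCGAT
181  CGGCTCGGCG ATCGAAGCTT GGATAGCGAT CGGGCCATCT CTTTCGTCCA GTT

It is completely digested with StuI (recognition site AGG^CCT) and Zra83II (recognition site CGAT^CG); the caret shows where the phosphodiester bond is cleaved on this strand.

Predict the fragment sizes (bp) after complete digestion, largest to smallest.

160, 23, 20, 18, 12 bp

The StuI site (AGGCCT) starts at position 158.
StuI cuts after base 3 of each site, so after position 160.
Zra83II sites (CGATCG) start at positions 177, 189, 207.
Zra83II cuts after base 4 of each site, so after positions 180, 192, 210.
Combined cut positions: 160, 180, 192, 210.
Linear molecule, 4 cuts → 5 fragments:
  1–160 → 160 bp
  161–180 → 20 bp
  181–192 → 12 bp
  193–210 → 18 bp
  211–233 → 23 bp
Sorted largest to smallest: 160, 23, 20, 18, 12 bp.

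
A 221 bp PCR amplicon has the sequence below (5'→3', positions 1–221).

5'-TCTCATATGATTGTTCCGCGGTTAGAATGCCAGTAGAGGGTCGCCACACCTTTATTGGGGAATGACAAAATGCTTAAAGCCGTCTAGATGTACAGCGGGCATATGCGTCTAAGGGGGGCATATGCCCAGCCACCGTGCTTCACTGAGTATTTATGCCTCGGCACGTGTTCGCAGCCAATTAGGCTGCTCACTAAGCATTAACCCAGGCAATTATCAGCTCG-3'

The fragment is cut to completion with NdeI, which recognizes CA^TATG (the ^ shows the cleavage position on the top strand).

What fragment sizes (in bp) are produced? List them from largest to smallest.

101, 96, 19, 5 bp

NdeI sites (CATATG) start at positions 4, 100, 119.
NdeI cuts after base 2 of each site, so after positions 5, 101, 120.
Linear molecule, 3 cuts → 4 fragments:
  1–5 → 5 bp
  6–101 → 96 bp
  102–120 → 19 bp
  121–221 → 101 bp
Sorted largest to smallest: 101, 96, 19, 5 bp.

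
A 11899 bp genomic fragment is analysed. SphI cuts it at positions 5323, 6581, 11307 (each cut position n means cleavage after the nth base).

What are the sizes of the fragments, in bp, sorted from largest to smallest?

5323, 4726, 1258, 592 bp

Linear molecule, 3 cuts → 4 fragments:
  5323 − 0 = 5323 bp
  6581 − 5323 = 1258 bp
  11307 − 6581 = 4726 bp
  11899 − 11307 = 592 bp
Sorted largest to smallest: 5323, 4726, 1258, 592 bp.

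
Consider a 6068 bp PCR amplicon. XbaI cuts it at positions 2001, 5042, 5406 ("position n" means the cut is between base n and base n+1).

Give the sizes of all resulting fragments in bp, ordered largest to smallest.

Linear molecule, 3 cuts → 4 fragments:
  2001 − 0 = 2001 bp
  5042 − 2001 = 3041 bp
  5406 − 5042 = 364 bp
  6068 − 5406 = 662 bp
Sorted largest to smallest: 3041, 2001, 662, 364 bp.

3041, 2001, 662, 364 bp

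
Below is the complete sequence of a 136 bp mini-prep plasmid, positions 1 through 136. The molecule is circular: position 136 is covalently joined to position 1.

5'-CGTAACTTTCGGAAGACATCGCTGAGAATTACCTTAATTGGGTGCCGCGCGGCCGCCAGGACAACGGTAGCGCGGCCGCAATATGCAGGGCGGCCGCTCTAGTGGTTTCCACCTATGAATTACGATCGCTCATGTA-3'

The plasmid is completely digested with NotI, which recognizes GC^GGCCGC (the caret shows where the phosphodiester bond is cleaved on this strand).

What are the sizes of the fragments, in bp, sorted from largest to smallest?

NotI sites (GCGGCCGC) start at positions 49, 72, 90.
NotI cuts after base 2 of each site, so after positions 50, 73, 91.
Circular molecule, 3 cuts → 3 fragments:
  51–73 → 23 bp
  74–91 → 18 bp
  92–136 then 1–50 → 45 + 50 = 95 bp
Sorted largest to smallest: 95, 23, 18 bp.

95, 23, 18 bp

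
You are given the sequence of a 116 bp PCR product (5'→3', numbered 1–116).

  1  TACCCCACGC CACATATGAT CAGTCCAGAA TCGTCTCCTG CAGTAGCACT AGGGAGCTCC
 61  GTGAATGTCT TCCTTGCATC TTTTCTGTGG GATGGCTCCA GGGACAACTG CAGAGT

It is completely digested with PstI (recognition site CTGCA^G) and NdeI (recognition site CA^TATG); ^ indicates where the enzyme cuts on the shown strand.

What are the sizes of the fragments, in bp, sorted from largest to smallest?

70, 28, 14, 4 bp

PstI sites (CTGCAG) start at positions 38, 108.
PstI cuts after base 5 of each site (before the last base), so after positions 42, 112.
The NdeI site (CATATG) starts at position 13.
NdeI cuts after base 2 of each site, so after position 14.
Combined cut positions: 14, 42, 112.
Linear molecule, 3 cuts → 4 fragments:
  1–14 → 14 bp
  15–42 → 28 bp
  43–112 → 70 bp
  113–116 → 4 bp
Sorted largest to smallest: 70, 28, 14, 4 bp.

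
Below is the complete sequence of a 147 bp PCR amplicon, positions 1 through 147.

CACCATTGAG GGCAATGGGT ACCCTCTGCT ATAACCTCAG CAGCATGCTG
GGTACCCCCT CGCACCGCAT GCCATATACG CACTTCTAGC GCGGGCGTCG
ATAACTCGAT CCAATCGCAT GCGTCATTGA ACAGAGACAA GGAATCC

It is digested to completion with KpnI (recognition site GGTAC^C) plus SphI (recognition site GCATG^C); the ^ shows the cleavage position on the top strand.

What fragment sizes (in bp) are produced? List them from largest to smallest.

KpnI sites (GGTACC) start at positions 18, 51.
KpnI cuts after base 5 of each site (before the last base), so after positions 22, 55.
SphI sites (GCATGC) start at positions 43, 67, 117.
SphI cuts after base 5 of each site (before the last base), so after positions 47, 71, 121.
Combined cut positions: 22, 47, 55, 71, 121.
Linear molecule, 5 cuts → 6 fragments:
  1–22 → 22 bp
  23–47 → 25 bp
  48–55 → 8 bp
  56–71 → 16 bp
  72–121 → 50 bp
  122–147 → 26 bp
Sorted largest to smallest: 50, 26, 25, 22, 16, 8 bp.

50, 26, 25, 22, 16, 8 bp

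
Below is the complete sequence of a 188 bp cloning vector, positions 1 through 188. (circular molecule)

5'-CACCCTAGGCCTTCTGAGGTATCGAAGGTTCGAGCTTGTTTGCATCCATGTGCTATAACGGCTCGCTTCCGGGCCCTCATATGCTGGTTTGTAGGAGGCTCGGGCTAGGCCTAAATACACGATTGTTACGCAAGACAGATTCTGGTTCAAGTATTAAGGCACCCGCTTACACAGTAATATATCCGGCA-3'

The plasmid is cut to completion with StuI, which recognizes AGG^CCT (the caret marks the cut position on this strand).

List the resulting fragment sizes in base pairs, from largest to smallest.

100, 88 bp

StuI sites (AGGCCT) start at positions 7, 107.
StuI cuts after base 3 of each site, so after positions 9, 109.
Circular molecule, 2 cuts → 2 fragments:
  10–109 → 100 bp
  110–188 then 1–9 → 79 + 9 = 88 bp
Sorted largest to smallest: 100, 88 bp.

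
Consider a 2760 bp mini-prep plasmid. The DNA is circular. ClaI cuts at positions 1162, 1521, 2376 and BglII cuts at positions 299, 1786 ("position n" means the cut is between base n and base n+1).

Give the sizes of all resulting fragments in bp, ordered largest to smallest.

863, 683, 590, 359, 265 bp

Combined cut positions (sorted): 299, 1162, 1521, 1786, 2376.
Circular molecule, 5 cuts → 5 fragments:
  1162 − 299 = 863 bp
  1521 − 1162 = 359 bp
  1786 − 1521 = 265 bp
  2376 − 1786 = 590 bp
  wrap: 2760 − 2376 + 299 = 683 bp
Sorted largest to smallest: 863, 683, 590, 359, 265 bp.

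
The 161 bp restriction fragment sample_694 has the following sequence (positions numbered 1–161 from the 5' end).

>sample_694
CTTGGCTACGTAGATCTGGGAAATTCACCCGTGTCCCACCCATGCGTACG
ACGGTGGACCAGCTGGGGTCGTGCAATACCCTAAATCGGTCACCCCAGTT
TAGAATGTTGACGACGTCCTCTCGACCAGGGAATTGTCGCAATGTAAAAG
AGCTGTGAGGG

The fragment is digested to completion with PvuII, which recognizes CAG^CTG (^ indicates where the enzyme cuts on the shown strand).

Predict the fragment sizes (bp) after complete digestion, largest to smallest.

99, 62 bp

The PvuII site (CAGCTG) starts at position 60.
PvuII cuts after base 3 of each site, so after position 62.
Linear molecule, 1 cut → 2 fragments:
  1–62 → 62 bp
  63–161 → 99 bp
Sorted largest to smallest: 99, 62 bp.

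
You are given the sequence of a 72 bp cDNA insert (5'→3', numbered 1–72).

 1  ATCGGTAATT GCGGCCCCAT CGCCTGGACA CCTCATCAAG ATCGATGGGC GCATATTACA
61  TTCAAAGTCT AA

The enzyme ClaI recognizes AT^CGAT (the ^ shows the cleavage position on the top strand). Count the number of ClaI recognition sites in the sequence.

1

ATCGAT occurs starting at position 41.
ClaI cuts at 1 site.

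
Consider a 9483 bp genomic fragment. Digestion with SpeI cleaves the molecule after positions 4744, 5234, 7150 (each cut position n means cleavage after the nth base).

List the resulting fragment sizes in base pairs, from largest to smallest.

4744, 2333, 1916, 490 bp

Linear molecule, 3 cuts → 4 fragments:
  4744 − 0 = 4744 bp
  5234 − 4744 = 490 bp
  7150 − 5234 = 1916 bp
  9483 − 7150 = 2333 bp
Sorted largest to smallest: 4744, 2333, 1916, 490 bp.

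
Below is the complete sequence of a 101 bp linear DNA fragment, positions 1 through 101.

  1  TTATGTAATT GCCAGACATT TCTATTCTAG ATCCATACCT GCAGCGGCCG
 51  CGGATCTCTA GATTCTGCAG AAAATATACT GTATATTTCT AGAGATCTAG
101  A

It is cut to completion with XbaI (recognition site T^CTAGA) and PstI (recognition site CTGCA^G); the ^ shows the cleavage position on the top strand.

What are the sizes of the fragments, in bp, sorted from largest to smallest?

26, 19, 17, 14, 12, 8, 5 bp

XbaI sites (TCTAGA) start at positions 26, 57, 88, 96.
XbaI cuts after the first base of each site, so after positions 26, 57, 88, 96.
PstI sites (CTGCAG) start at positions 39, 65.
PstI cuts after base 5 of each site (before the last base), so after positions 43, 69.
Combined cut positions: 26, 43, 57, 69, 88, 96.
Linear molecule, 6 cuts → 7 fragments:
  1–26 → 26 bp
  27–43 → 17 bp
  44–57 → 14 bp
  58–69 → 12 bp
  70–88 → 19 bp
  89–96 → 8 bp
  97–101 → 5 bp
Sorted largest to smallest: 26, 19, 17, 14, 12, 8, 5 bp.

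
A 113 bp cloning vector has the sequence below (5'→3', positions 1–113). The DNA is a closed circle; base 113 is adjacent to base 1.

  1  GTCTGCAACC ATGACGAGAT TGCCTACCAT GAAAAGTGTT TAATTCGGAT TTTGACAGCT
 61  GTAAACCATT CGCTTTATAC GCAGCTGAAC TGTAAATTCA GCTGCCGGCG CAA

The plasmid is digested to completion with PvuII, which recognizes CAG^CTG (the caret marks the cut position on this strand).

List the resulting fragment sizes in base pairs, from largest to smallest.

PvuII sites (CAGCTG) start at positions 56, 82, 99.
PvuII cuts after base 3 of each site, so after positions 58, 84, 101.
Circular molecule, 3 cuts → 3 fragments:
  59–84 → 26 bp
  85–101 → 17 bp
  102–113 then 1–58 → 12 + 58 = 70 bp
Sorted largest to smallest: 70, 26, 17 bp.

70, 26, 17 bp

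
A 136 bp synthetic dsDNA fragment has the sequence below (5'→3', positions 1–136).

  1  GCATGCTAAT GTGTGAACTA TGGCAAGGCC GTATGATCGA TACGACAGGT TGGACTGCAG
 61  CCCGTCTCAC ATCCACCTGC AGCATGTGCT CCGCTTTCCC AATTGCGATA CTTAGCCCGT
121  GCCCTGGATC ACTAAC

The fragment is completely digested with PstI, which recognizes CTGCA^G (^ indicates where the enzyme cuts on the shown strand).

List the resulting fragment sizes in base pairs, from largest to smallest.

59, 55, 22 bp

PstI sites (CTGCAG) start at positions 55, 77.
PstI cuts after base 5 of each site (before the last base), so after positions 59, 81.
Linear molecule, 2 cuts → 3 fragments:
  1–59 → 59 bp
  60–81 → 22 bp
  82–136 → 55 bp
Sorted largest to smallest: 59, 55, 22 bp.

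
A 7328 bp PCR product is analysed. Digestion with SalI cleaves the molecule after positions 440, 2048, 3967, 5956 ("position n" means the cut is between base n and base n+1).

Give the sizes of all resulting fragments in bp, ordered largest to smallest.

1989, 1919, 1608, 1372, 440 bp

Linear molecule, 4 cuts → 5 fragments:
  440 − 0 = 440 bp
  2048 − 440 = 1608 bp
  3967 − 2048 = 1919 bp
  5956 − 3967 = 1989 bp
  7328 − 5956 = 1372 bp
Sorted largest to smallest: 1989, 1919, 1608, 1372, 440 bp.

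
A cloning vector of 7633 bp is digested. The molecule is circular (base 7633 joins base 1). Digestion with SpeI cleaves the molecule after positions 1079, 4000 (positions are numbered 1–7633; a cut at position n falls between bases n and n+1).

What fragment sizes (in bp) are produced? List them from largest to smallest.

4712, 2921 bp

Circular molecule, 2 cuts → 2 fragments:
  4000 − 1079 = 2921 bp
  wrap: 7633 − 4000 + 1079 = 4712 bp
Sorted largest to smallest: 4712, 2921 bp.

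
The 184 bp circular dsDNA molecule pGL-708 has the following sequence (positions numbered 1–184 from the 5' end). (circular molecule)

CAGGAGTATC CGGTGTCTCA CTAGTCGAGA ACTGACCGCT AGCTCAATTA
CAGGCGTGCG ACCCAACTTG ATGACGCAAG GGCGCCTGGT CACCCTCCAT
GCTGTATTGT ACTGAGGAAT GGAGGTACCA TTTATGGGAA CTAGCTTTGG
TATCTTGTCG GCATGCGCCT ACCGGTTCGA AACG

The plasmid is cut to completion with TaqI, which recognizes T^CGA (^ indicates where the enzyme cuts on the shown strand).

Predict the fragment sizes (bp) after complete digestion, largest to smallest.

TaqI sites (TCGA) start at positions 25, 177.
TaqI cuts after the first base of each site, so after positions 25, 177.
Circular molecule, 2 cuts → 2 fragments:
  26–177 → 152 bp
  178–184 then 1–25 → 7 + 25 = 32 bp
Sorted largest to smallest: 152, 32 bp.

152, 32 bp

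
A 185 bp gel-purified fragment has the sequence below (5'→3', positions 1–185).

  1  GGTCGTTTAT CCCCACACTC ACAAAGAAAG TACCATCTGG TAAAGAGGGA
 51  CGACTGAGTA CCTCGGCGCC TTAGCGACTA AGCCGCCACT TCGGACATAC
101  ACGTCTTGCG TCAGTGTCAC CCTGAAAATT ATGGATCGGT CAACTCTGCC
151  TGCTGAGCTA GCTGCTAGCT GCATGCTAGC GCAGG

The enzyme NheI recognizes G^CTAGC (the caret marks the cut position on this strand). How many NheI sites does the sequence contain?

3

GCTAGC occurs starting at positions 157, 164, 175.
NheI cuts at 3 sites.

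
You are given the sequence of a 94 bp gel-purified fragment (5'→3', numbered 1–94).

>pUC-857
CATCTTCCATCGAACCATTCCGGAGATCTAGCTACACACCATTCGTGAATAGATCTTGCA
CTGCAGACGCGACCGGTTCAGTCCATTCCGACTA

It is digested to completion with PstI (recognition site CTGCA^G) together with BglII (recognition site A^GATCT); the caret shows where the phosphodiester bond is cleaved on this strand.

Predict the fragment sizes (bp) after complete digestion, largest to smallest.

The PstI site (CTGCAG) starts at position 61.
PstI cuts after base 5 of each site (before the last base), so after position 65.
BglII sites (AGATCT) start at positions 24, 51.
BglII cuts after the first base of each site, so after positions 24, 51.
Combined cut positions: 24, 51, 65.
Linear molecule, 3 cuts → 4 fragments:
  1–24 → 24 bp
  25–51 → 27 bp
  52–65 → 14 bp
  66–94 → 29 bp
Sorted largest to smallest: 29, 27, 24, 14 bp.

29, 27, 24, 14 bp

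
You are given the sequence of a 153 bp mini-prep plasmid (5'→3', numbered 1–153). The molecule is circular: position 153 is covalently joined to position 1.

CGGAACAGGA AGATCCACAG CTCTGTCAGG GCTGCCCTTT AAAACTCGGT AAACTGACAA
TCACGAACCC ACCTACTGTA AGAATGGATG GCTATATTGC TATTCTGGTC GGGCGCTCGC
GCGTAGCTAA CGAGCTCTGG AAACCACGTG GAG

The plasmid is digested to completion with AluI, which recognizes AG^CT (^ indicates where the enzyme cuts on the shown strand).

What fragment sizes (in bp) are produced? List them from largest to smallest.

AluI sites (AGCT) start at positions 19, 125, 133.
AluI cuts after base 2 of each site, so after positions 20, 126, 134.
Circular molecule, 3 cuts → 3 fragments:
  21–126 → 106 bp
  127–134 → 8 bp
  135–153 then 1–20 → 19 + 20 = 39 bp
Sorted largest to smallest: 106, 39, 8 bp.

106, 39, 8 bp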